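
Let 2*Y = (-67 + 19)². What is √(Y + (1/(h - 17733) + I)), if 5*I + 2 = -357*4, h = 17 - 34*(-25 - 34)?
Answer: 3*√23748037210/15710 ≈ 29.428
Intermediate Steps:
h = 2023 (h = 17 - 34*(-59) = 17 + 2006 = 2023)
I = -286 (I = -⅖ + (-357*4)/5 = -⅖ + (⅕)*(-1428) = -⅖ - 1428/5 = -286)
Y = 1152 (Y = (-67 + 19)²/2 = (½)*(-48)² = (½)*2304 = 1152)
√(Y + (1/(h - 17733) + I)) = √(1152 + (1/(2023 - 17733) - 286)) = √(1152 + (1/(-15710) - 286)) = √(1152 + (-1/15710 - 286)) = √(1152 - 4493061/15710) = √(13604859/15710) = 3*√23748037210/15710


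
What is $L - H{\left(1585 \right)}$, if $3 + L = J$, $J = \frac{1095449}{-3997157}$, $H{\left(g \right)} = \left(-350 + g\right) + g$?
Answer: $- \frac{11285069660}{3997157} \approx -2823.3$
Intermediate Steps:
$H{\left(g \right)} = -350 + 2 g$
$J = - \frac{1095449}{3997157}$ ($J = 1095449 \left(- \frac{1}{3997157}\right) = - \frac{1095449}{3997157} \approx -0.27406$)
$L = - \frac{13086920}{3997157}$ ($L = -3 - \frac{1095449}{3997157} = - \frac{13086920}{3997157} \approx -3.2741$)
$L - H{\left(1585 \right)} = - \frac{13086920}{3997157} - \left(-350 + 2 \cdot 1585\right) = - \frac{13086920}{3997157} - \left(-350 + 3170\right) = - \frac{13086920}{3997157} - 2820 = - \frac{11285069660}{3997157}$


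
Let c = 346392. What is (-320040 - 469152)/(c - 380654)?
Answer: 394596/17131 ≈ 23.034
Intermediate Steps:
(-320040 - 469152)/(c - 380654) = (-320040 - 469152)/(346392 - 380654) = -789192/(-34262) = -789192*(-1/34262) = 394596/17131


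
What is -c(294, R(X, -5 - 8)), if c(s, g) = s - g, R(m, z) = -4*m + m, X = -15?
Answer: -249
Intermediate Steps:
R(m, z) = -3*m
-c(294, R(X, -5 - 8)) = -(294 - (-3)*(-15)) = -(294 - 1*45) = -(294 - 45) = -1*249 = -249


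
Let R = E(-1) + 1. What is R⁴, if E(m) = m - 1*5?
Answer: 625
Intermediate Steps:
E(m) = -5 + m (E(m) = m - 5 = -5 + m)
R = -5 (R = (-5 - 1) + 1 = -6 + 1 = -5)
R⁴ = (-5)⁴ = 625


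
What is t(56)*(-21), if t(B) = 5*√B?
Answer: -210*√14 ≈ -785.75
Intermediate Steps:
t(56)*(-21) = (5*√56)*(-21) = (5*(2*√14))*(-21) = (10*√14)*(-21) = -210*√14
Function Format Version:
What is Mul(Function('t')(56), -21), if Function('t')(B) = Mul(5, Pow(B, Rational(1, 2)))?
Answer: Mul(-210, Pow(14, Rational(1, 2))) ≈ -785.75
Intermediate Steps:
Mul(Function('t')(56), -21) = Mul(Mul(5, Pow(56, Rational(1, 2))), -21) = Mul(Mul(5, Mul(2, Pow(14, Rational(1, 2)))), -21) = Mul(Mul(10, Pow(14, Rational(1, 2))), -21) = Mul(-210, Pow(14, Rational(1, 2)))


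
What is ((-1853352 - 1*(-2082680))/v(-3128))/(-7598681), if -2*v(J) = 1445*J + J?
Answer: -28666/2148093927933 ≈ -1.3345e-8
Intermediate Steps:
v(J) = -723*J (v(J) = -(1445*J + J)/2 = -723*J)
((-1853352 - 1*(-2082680))/v(-3128))/(-7598681) = ((-1853352 - 1*(-2082680))/((-723*(-3128))))/(-7598681) = ((-1853352 + 2082680)/2261544)*(-1/7598681) = (229328*(1/2261544))*(-1/7598681) = (28666/282693)*(-1/7598681) = -28666/2148093927933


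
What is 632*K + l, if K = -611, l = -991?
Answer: -387143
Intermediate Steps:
632*K + l = 632*(-611) - 991 = -386152 - 991 = -387143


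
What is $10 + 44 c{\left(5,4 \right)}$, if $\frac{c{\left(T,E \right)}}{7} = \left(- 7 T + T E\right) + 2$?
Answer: $-3994$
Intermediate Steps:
$c{\left(T,E \right)} = 14 - 49 T + 7 E T$ ($c{\left(T,E \right)} = 7 \left(\left(- 7 T + T E\right) + 2\right) = 7 \left(\left(- 7 T + E T\right) + 2\right) = 7 \left(2 - 7 T + E T\right) = 14 - 49 T + 7 E T$)
$10 + 44 c{\left(5,4 \right)} = 10 + 44 \left(14 - 245 + 7 \cdot 4 \cdot 5\right) = 10 + 44 \left(14 - 245 + 140\right) = 10 + 44 \left(-91\right) = 10 - 4004 = -3994$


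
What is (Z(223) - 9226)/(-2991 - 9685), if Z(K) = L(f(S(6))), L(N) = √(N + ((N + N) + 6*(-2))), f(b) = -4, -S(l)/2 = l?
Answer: 4613/6338 - I*√6/6338 ≈ 0.72783 - 0.00038648*I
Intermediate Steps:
S(l) = -2*l
L(N) = √(-12 + 3*N) (L(N) = √(N + (2*N - 12)) = √(N + (-12 + 2*N)) = √(-12 + 3*N))
Z(K) = 2*I*√6 (Z(K) = √(-12 + 3*(-4)) = √(-12 - 12) = √(-24) = 2*I*√6)
(Z(223) - 9226)/(-2991 - 9685) = (2*I*√6 - 9226)/(-2991 - 9685) = (-9226 + 2*I*√6)/(-12676) = (-9226 + 2*I*√6)*(-1/12676) = 4613/6338 - I*√6/6338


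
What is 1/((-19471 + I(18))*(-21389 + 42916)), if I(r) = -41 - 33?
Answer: -1/420745215 ≈ -2.3767e-9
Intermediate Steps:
I(r) = -74
1/((-19471 + I(18))*(-21389 + 42916)) = 1/((-19471 - 74)*(-21389 + 42916)) = 1/(-19545*21527) = 1/(-420745215) = -1/420745215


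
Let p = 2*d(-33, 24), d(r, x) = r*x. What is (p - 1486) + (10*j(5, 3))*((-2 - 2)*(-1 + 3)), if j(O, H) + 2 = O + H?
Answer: -3550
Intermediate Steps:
j(O, H) = -2 + H + O (j(O, H) = -2 + (O + H) = -2 + (H + O) = -2 + H + O)
p = -1584 (p = 2*(-33*24) = 2*(-792) = -1584)
(p - 1486) + (10*j(5, 3))*((-2 - 2)*(-1 + 3)) = (-1584 - 1486) + (10*(-2 + 3 + 5))*((-2 - 2)*(-1 + 3)) = -3070 + (10*6)*(-4*2) = -3070 + 60*(-8) = -3070 - 480 = -3550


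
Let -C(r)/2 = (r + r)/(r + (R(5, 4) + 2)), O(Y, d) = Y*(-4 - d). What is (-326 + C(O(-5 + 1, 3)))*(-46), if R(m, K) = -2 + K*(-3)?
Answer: 15318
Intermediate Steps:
R(m, K) = -2 - 3*K
C(r) = -4*r/(-12 + r) (C(r) = -2*(r + r)/(r + ((-2 - 3*4) + 2)) = -2*2*r/(r + ((-2 - 12) + 2)) = -2*2*r/(r + (-14 + 2)) = -2*2*r/(r - 12) = -2*2*r/(-12 + r) = -4*r/(-12 + r))
(-326 + C(O(-5 + 1, 3)))*(-46) = (-326 - 4*(-(-5 + 1)*(4 + 3))/(-12 - (-5 + 1)*(4 + 3)))*(-46) = (-326 - 4*(-1*(-4)*7)/(-12 - 1*(-4)*7))*(-46) = (-326 - 4*28/(-12 + 28))*(-46) = (-326 - 4*28/16)*(-46) = (-326 - 4*28*1/16)*(-46) = (-326 - 7)*(-46) = -333*(-46) = 15318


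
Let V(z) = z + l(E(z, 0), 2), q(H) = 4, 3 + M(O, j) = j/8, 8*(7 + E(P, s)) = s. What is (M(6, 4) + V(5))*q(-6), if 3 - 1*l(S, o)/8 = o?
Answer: 42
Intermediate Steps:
E(P, s) = -7 + s/8
M(O, j) = -3 + j/8
l(S, o) = 24 - 8*o
V(z) = 8 + z (V(z) = z + (24 - 8*2) = z + (24 - 16) = z + 8 = 8 + z)
(M(6, 4) + V(5))*q(-6) = ((-3 + (⅛)*4) + (8 + 5))*4 = ((-3 + ½) + 13)*4 = (-5/2 + 13)*4 = (21/2)*4 = 42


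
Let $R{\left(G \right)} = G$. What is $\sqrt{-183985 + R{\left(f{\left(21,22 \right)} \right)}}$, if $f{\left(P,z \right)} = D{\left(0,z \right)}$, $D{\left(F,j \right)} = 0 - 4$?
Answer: $i \sqrt{183989} \approx 428.94 i$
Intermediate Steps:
$D{\left(F,j \right)} = -4$
$f{\left(P,z \right)} = -4$
$\sqrt{-183985 + R{\left(f{\left(21,22 \right)} \right)}} = \sqrt{-183985 - 4} = \sqrt{-183989} = i \sqrt{183989}$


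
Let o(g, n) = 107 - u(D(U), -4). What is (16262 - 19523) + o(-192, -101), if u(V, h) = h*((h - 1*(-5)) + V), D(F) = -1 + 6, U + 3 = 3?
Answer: -3130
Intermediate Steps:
U = 0 (U = -3 + 3 = 0)
D(F) = 5
u(V, h) = h*(5 + V + h) (u(V, h) = h*((h + 5) + V) = h*((5 + h) + V) = h*(5 + V + h))
o(g, n) = 131 (o(g, n) = 107 - (-4)*(5 + 5 - 4) = 107 - (-4)*6 = 107 - 1*(-24) = 107 + 24 = 131)
(16262 - 19523) + o(-192, -101) = (16262 - 19523) + 131 = -3261 + 131 = -3130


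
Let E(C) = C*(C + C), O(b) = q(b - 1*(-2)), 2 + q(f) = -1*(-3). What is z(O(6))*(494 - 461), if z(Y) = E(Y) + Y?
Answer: 99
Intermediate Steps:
q(f) = 1 (q(f) = -2 - 1*(-3) = -2 + 3 = 1)
O(b) = 1
E(C) = 2*C**2 (E(C) = C*(2*C) = 2*C**2)
z(Y) = Y + 2*Y**2 (z(Y) = 2*Y**2 + Y = Y + 2*Y**2)
z(O(6))*(494 - 461) = (1*(1 + 2*1))*(494 - 461) = (1*(1 + 2))*33 = (1*3)*33 = 3*33 = 99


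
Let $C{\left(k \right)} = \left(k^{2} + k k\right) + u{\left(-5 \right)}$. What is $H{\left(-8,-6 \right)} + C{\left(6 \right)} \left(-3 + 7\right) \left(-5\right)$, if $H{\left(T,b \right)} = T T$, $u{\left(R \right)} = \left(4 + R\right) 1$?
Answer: $-1356$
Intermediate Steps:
$u{\left(R \right)} = 4 + R$
$C{\left(k \right)} = -1 + 2 k^{2}$ ($C{\left(k \right)} = \left(k^{2} + k k\right) + \left(4 - 5\right) = \left(k^{2} + k^{2}\right) - 1 = 2 k^{2} - 1 = -1 + 2 k^{2}$)
$H{\left(T,b \right)} = T^{2}$
$H{\left(-8,-6 \right)} + C{\left(6 \right)} \left(-3 + 7\right) \left(-5\right) = \left(-8\right)^{2} + \left(-1 + 2 \cdot 6^{2}\right) \left(-3 + 7\right) \left(-5\right) = 64 + \left(-1 + 2 \cdot 36\right) 4 \left(-5\right) = 64 + \left(-1 + 72\right) \left(-20\right) = 64 + 71 \left(-20\right) = 64 - 1420 = -1356$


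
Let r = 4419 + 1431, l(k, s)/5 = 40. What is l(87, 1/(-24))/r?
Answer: 4/117 ≈ 0.034188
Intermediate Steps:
l(k, s) = 200 (l(k, s) = 5*40 = 200)
r = 5850
l(87, 1/(-24))/r = 200/5850 = 200*(1/5850) = 4/117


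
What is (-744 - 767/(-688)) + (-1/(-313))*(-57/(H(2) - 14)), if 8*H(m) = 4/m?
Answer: -8798515711/11843920 ≈ -742.87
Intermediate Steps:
H(m) = 1/(2*m) (H(m) = (4/m)/8 = 1/(2*m))
(-744 - 767/(-688)) + (-1/(-313))*(-57/(H(2) - 14)) = (-744 - 767/(-688)) + (-1/(-313))*(-57/((½)/2 - 14)) = (-744 - 767*(-1)/688) + (-1*(-1/313))*(-57/((½)*(½) - 14)) = (-744 - 1*(-767/688)) + (-57/(¼ - 14))/313 = (-744 + 767/688) + (-57/(-55/4))/313 = -511105/688 + (-4/55*(-57))/313 = -511105/688 + (1/313)*(228/55) = -511105/688 + 228/17215 = -8798515711/11843920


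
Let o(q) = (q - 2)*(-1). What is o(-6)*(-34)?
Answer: -272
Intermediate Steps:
o(q) = 2 - q (o(q) = (-2 + q)*(-1) = 2 - q)
o(-6)*(-34) = (2 - 1*(-6))*(-34) = (2 + 6)*(-34) = 8*(-34) = -272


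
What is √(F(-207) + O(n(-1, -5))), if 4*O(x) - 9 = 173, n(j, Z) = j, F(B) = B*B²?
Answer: I*√35478790/2 ≈ 2978.2*I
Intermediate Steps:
F(B) = B³
O(x) = 91/2 (O(x) = 9/4 + (¼)*173 = 9/4 + 173/4 = 91/2)
√(F(-207) + O(n(-1, -5))) = √((-207)³ + 91/2) = √(-8869743 + 91/2) = √(-17739395/2) = I*√35478790/2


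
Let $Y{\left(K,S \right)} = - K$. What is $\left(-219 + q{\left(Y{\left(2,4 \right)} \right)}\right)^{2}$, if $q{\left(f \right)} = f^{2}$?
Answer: $46225$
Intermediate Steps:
$\left(-219 + q{\left(Y{\left(2,4 \right)} \right)}\right)^{2} = \left(-219 + \left(\left(-1\right) 2\right)^{2}\right)^{2} = \left(-219 + \left(-2\right)^{2}\right)^{2} = \left(-219 + 4\right)^{2} = \left(-215\right)^{2} = 46225$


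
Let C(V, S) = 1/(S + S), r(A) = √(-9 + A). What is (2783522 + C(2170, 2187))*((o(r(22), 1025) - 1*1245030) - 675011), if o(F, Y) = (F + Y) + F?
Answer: -1298014450914148/243 + 12175125229*√13/2187 ≈ -5.3416e+12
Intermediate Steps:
o(F, Y) = Y + 2*F
C(V, S) = 1/(2*S)
(2783522 + C(2170, 2187))*((o(r(22), 1025) - 1*1245030) - 675011) = (2783522 + (½)/2187)*(((1025 + 2*√(-9 + 22)) - 1*1245030) - 675011) = (2783522 + (½)*(1/2187))*(((1025 + 2*√13) - 1245030) - 675011) = (2783522 + 1/4374)*((-1244005 + 2*√13) - 675011) = 12175125229*(-1919016 + 2*√13)/4374 = -1298014450914148/243 + 12175125229*√13/2187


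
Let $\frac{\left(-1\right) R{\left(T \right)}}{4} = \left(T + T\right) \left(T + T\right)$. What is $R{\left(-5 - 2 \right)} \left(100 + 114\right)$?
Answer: $-167776$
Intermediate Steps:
$R{\left(T \right)} = - 16 T^{2}$ ($R{\left(T \right)} = - 4 \left(T + T\right) \left(T + T\right) = - 4 \cdot 2 T 2 T = - 4 \cdot 4 T^{2} = - 16 T^{2}$)
$R{\left(-5 - 2 \right)} \left(100 + 114\right) = - 16 \left(-5 - 2\right)^{2} \left(100 + 114\right) = - 16 \left(-5 - 2\right)^{2} \cdot 214 = - 16 \left(-7\right)^{2} \cdot 214 = \left(-16\right) 49 \cdot 214 = \left(-784\right) 214 = -167776$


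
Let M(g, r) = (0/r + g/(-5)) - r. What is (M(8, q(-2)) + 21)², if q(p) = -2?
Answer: 11449/25 ≈ 457.96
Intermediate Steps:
M(g, r) = -r - g/5 (M(g, r) = (0 + g*(-⅕)) - r = (0 - g/5) - r = -g/5 - r = -r - g/5)
(M(8, q(-2)) + 21)² = ((-1*(-2) - ⅕*8) + 21)² = ((2 - 8/5) + 21)² = (⅖ + 21)² = (107/5)² = 11449/25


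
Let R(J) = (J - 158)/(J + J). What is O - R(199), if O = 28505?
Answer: 11344949/398 ≈ 28505.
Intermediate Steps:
R(J) = (-158 + J)/(2*J) (R(J) = (-158 + J)/((2*J)) = (-158 + J)*(1/(2*J)) = (-158 + J)/(2*J))
O - R(199) = 28505 - (-158 + 199)/(2*199) = 28505 - 41/(2*199) = 28505 - 1*41/398 = 28505 - 41/398 = 11344949/398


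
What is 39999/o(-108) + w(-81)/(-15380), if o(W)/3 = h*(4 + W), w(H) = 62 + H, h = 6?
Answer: -51262421/2399280 ≈ -21.366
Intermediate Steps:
o(W) = 72 + 18*W (o(W) = 3*(6*(4 + W)) = 3*(24 + 6*W) = 72 + 18*W)
39999/o(-108) + w(-81)/(-15380) = 39999/(72 + 18*(-108)) + (62 - 81)/(-15380) = 39999/(72 - 1944) - 19*(-1/15380) = 39999/(-1872) + 19/15380 = 39999*(-1/1872) + 19/15380 = -13333/624 + 19/15380 = -51262421/2399280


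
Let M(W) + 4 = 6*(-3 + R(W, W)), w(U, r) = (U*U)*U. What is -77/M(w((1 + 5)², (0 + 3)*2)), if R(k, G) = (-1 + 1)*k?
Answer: 7/2 ≈ 3.5000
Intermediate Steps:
R(k, G) = 0 (R(k, G) = 0*k = 0)
w(U, r) = U³ (w(U, r) = U²*U = U³)
M(W) = -22 (M(W) = -4 + 6*(-3 + 0) = -4 + 6*(-3) = -4 - 18 = -22)
-77/M(w((1 + 5)², (0 + 3)*2)) = -77/(-22) = -77*(-1/22) = 7/2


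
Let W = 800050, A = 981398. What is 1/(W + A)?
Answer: 1/1781448 ≈ 5.6134e-7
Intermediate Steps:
1/(W + A) = 1/(800050 + 981398) = 1/1781448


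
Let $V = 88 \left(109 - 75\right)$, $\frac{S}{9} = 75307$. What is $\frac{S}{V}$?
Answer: $\frac{677763}{2992} \approx 226.53$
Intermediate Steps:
$S = 677763$ ($S = 9 \cdot 75307 = 677763$)
$V = 2992$ ($V = 88 \cdot 34 = 2992$)
$\frac{S}{V} = \frac{677763}{2992}$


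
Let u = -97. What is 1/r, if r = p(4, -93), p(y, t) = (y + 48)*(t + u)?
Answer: -1/9880 ≈ -0.00010121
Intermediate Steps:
p(y, t) = (-97 + t)*(48 + y) (p(y, t) = (y + 48)*(t - 97) = (48 + y)*(-97 + t) = (-97 + t)*(48 + y))
r = -9880 (r = -4656 - 97*4 + 48*(-93) - 93*4 = -4656 - 388 - 4464 - 372 = -9880)
1/r = 1/(-9880) = -1/9880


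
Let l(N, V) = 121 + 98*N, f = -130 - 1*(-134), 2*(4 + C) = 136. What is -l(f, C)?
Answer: -513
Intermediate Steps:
C = 64 (C = -4 + (½)*136 = -4 + 68 = 64)
f = 4 (f = -130 + 134 = 4)
-l(f, C) = -(121 + 98*4) = -(121 + 392) = -1*513 = -513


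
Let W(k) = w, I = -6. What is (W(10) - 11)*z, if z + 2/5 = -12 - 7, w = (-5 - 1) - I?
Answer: 1067/5 ≈ 213.40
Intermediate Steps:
w = 0 (w = (-5 - 1) - 1*(-6) = -6 + 6 = 0)
z = -97/5 (z = -2/5 + (-12 - 7) = -2/5 - 19 = -97/5 ≈ -19.400)
W(k) = 0
(W(10) - 11)*z = (0 - 11)*(-97/5) = -11*(-97/5) = 1067/5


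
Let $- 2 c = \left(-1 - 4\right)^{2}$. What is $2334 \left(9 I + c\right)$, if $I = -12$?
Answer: $-281247$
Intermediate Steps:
$c = - \frac{25}{2}$ ($c = - \frac{\left(-1 - 4\right)^{2}}{2} = - \frac{\left(-5\right)^{2}}{2} = \left(- \frac{1}{2}\right) 25 = - \frac{25}{2} \approx -12.5$)
$2334 \left(9 I + c\right) = 2334 \left(9 \left(-12\right) - \frac{25}{2}\right) = 2334 \left(-108 - \frac{25}{2}\right) = 2334 \left(- \frac{241}{2}\right) = -281247$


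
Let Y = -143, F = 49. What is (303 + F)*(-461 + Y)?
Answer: -212608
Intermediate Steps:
(303 + F)*(-461 + Y) = (303 + 49)*(-461 - 143) = 352*(-604) = -212608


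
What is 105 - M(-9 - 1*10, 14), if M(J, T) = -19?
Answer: 124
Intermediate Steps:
105 - M(-9 - 1*10, 14) = 105 - 1*(-19) = 105 + 19 = 124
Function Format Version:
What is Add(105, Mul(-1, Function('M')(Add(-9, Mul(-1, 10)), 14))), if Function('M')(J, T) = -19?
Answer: 124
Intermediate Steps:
Add(105, Mul(-1, Function('M')(Add(-9, Mul(-1, 10)), 14))) = Add(105, Mul(-1, -19)) = Add(105, 19) = 124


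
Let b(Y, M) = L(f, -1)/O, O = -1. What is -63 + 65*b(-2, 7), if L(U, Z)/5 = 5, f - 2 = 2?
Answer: -1688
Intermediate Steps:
f = 4 (f = 2 + 2 = 4)
L(U, Z) = 25 (L(U, Z) = 5*5 = 25)
b(Y, M) = -25 (b(Y, M) = 25/(-1) = 25*(-1) = -25)
-63 + 65*b(-2, 7) = -63 + 65*(-25) = -63 - 1625 = -1688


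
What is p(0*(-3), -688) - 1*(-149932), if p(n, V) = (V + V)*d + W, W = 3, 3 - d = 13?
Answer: 163695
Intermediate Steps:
d = -10 (d = 3 - 1*13 = 3 - 13 = -10)
p(n, V) = 3 - 20*V (p(n, V) = (V + V)*(-10) + 3 = (2*V)*(-10) + 3 = -20*V + 3 = 3 - 20*V)
p(0*(-3), -688) - 1*(-149932) = (3 - 20*(-688)) - 1*(-149932) = (3 + 13760) + 149932 = 13763 + 149932 = 163695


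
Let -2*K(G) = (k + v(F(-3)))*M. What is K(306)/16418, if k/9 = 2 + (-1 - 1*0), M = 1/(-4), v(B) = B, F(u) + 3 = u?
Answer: 3/131344 ≈ 2.2841e-5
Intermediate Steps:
F(u) = -3 + u
M = -¼ ≈ -0.25000
k = 9 (k = 9*(2 + (-1 - 1*0)) = 9*(2 + (-1 + 0)) = 9*(2 - 1) = 9*1 = 9)
K(G) = 3/8 (K(G) = -(9 + (-3 - 3))*(-1)/(2*4) = -(9 - 6)*(-1)/(2*4) = -3*(-1)/(2*4) = -½*(-¾) = 3/8)
K(306)/16418 = (3/8)/16418 = (3/8)*(1/16418) = 3/131344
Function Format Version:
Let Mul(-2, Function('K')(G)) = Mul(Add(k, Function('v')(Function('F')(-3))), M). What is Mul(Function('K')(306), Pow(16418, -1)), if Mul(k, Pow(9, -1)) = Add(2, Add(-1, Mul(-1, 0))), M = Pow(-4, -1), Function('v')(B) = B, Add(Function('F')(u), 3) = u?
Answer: Rational(3, 131344) ≈ 2.2841e-5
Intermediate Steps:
Function('F')(u) = Add(-3, u)
M = Rational(-1, 4) ≈ -0.25000
k = 9 (k = Mul(9, Add(2, Add(-1, Mul(-1, 0)))) = Mul(9, Add(2, Add(-1, 0))) = Mul(9, Add(2, -1)) = Mul(9, 1) = 9)
Function('K')(G) = Rational(3, 8) (Function('K')(G) = Mul(Rational(-1, 2), Mul(Add(9, Add(-3, -3)), Rational(-1, 4))) = Mul(Rational(-1, 2), Mul(Add(9, -6), Rational(-1, 4))) = Mul(Rational(-1, 2), Mul(3, Rational(-1, 4))) = Mul(Rational(-1, 2), Rational(-3, 4)) = Rational(3, 8))
Mul(Function('K')(306), Pow(16418, -1)) = Mul(Rational(3, 8), Pow(16418, -1)) = Mul(Rational(3, 8), Rational(1, 16418)) = Rational(3, 131344)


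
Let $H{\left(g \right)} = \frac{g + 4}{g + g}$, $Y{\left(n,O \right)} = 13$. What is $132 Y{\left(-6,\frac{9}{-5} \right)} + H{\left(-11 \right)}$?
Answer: $\frac{37759}{22} \approx 1716.3$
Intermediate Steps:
$H{\left(g \right)} = \frac{4 + g}{2 g}$
$132 Y{\left(-6,\frac{9}{-5} \right)} + H{\left(-11 \right)} = 132 \cdot 13 + \frac{4 - 11}{2 \left(-11\right)} = 1716 + \frac{1}{2} \left(- \frac{1}{11}\right) \left(-7\right) = 1716 + \frac{7}{22} = \frac{37759}{22}$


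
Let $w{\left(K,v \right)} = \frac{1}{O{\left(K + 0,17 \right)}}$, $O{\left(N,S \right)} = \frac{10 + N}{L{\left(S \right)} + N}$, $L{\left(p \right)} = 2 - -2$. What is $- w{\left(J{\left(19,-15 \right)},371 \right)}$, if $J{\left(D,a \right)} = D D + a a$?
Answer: $- \frac{295}{298} \approx -0.98993$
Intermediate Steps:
$L{\left(p \right)} = 4$ ($L{\left(p \right)} = 2 + 2 = 4$)
$J{\left(D,a \right)} = D^{2} + a^{2}$
$O{\left(N,S \right)} = \frac{10 + N}{4 + N}$
$w{\left(K,v \right)} = \frac{4 + K}{10 + K}$ ($w{\left(K,v \right)} = \frac{1}{\frac{1}{4 + \left(K + 0\right)} \left(10 + \left(K + 0\right)\right)} = \frac{1}{\frac{1}{4 + K} \left(10 + K\right)} = \frac{4 + K}{10 + K}$)
$- w{\left(J{\left(19,-15 \right)},371 \right)} = - \frac{4 + \left(19^{2} + \left(-15\right)^{2}\right)}{10 + \left(19^{2} + \left(-15\right)^{2}\right)} = - \frac{4 + \left(361 + 225\right)}{10 + \left(361 + 225\right)} = - \frac{4 + 586}{10 + 586} = - \frac{590}{596} = \left(-1\right) \frac{295}{298} = - \frac{295}{298}$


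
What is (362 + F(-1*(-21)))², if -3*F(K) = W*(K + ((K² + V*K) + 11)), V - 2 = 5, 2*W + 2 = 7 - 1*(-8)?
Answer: 8667136/9 ≈ 9.6302e+5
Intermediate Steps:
W = 13/2 (W = -1 + (7 - 1*(-8))/2 = -1 + (7 + 8)/2 = -1 + (½)*15 = -1 + 15/2 = 13/2 ≈ 6.5000)
V = 7 (V = 2 + 5 = 7)
F(K) = -143/6 - 52*K/3 - 13*K²/6 (F(K) = -13*(K + ((K² + 7*K) + 11))/6 = -13*(K + (11 + K² + 7*K))/6 = -13*(11 + K² + 8*K)/6 = -(143/2 + 52*K + 13*K²/2)/3 = -143/6 - 52*K/3 - 13*K²/6)
(362 + F(-1*(-21)))² = (362 + (-143/6 - (-52)*(-21)/3 - 13*(-1*(-21))²/6))² = (362 + (-143/6 - 52/3*21 - 13/6*21²))² = (362 + (-143/6 - 364 - 13/6*441))² = (362 + (-143/6 - 364 - 1911/2))² = (362 - 4030/3)² = (-2944/3)² = 8667136/9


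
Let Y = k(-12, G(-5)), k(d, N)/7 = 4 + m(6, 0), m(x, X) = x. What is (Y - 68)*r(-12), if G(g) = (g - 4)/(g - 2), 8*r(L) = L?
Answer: -3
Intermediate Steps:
r(L) = L/8
G(g) = (-4 + g)/(-2 + g)
k(d, N) = 70 (k(d, N) = 7*(4 + 6) = 7*10 = 70)
Y = 70
(Y - 68)*r(-12) = (70 - 68)*((⅛)*(-12)) = 2*(-3/2) = -3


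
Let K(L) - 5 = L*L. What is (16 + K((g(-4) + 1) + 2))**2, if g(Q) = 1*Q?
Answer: 484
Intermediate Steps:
g(Q) = Q
K(L) = 5 + L**2 (K(L) = 5 + L*L = 5 + L**2)
(16 + K((g(-4) + 1) + 2))**2 = (16 + (5 + ((-4 + 1) + 2)**2))**2 = (16 + (5 + (-3 + 2)**2))**2 = (16 + (5 + (-1)**2))**2 = (16 + (5 + 1))**2 = (16 + 6)**2 = 22**2 = 484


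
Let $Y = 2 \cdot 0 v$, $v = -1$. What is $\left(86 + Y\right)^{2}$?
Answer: $7396$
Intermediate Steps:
$Y = 0$ ($Y = 2 \cdot 0 \left(-1\right) = 0 \left(-1\right) = 0$)
$\left(86 + Y\right)^{2} = \left(86 + 0\right)^{2} = 86^{2} = 7396$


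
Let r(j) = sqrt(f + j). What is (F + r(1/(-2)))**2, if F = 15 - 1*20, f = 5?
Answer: 59/2 - 15*sqrt(2) ≈ 8.2868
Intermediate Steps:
r(j) = sqrt(5 + j)
F = -5 (F = 15 - 20 = -5)
(F + r(1/(-2)))**2 = (-5 + sqrt(5 + 1/(-2)))**2 = (-5 + sqrt(5 - 1/2))**2 = (-5 + sqrt(9/2))**2 = (-5 + 3*sqrt(2)/2)**2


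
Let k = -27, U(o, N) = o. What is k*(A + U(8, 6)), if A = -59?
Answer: 1377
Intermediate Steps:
k*(A + U(8, 6)) = -27*(-59 + 8) = -27*(-51) = 1377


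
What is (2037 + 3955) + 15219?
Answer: 21211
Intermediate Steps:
(2037 + 3955) + 15219 = 5992 + 15219 = 21211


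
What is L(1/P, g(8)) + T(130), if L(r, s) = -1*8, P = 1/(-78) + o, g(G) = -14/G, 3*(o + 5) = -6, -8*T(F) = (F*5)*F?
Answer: -21141/2 ≈ -10571.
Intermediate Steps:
T(F) = -5*F²/8 (T(F) = -F*5*F/8 = -5*F*F/8 = -5*F²/8)
o = -7 (o = -5 + (⅓)*(-6) = -5 - 2 = -7)
P = -547/78 (P = 1/(-78) - 7 = -1/78 - 7 = -547/78 ≈ -7.0128)
L(r, s) = -8
L(1/P, g(8)) + T(130) = -8 - 5/8*130² = -8 - 5/8*16900 = -8 - 21125/2 = -21141/2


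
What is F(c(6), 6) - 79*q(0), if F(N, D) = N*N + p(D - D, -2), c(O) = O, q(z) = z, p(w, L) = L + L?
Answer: 32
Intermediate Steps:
p(w, L) = 2*L
F(N, D) = -4 + N² (F(N, D) = N*N + 2*(-2) = N² - 4 = -4 + N²)
F(c(6), 6) - 79*q(0) = (-4 + 6²) - 79*0 = (-4 + 36) + 0 = 32 + 0 = 32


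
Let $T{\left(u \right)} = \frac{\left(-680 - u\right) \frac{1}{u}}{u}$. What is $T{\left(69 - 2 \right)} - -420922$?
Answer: $\frac{1889518111}{4489} \approx 4.2092 \cdot 10^{5}$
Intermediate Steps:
$T{\left(u \right)} = \frac{-680 - u}{u^{2}}$ ($T{\left(u \right)} = \frac{\frac{1}{u} \left(-680 - u\right)}{u} = \frac{-680 - u}{u^{2}}$)
$T{\left(69 - 2 \right)} - -420922 = \frac{-680 - \left(69 - 2\right)}{\left(69 - 2\right)^{2}} - -420922 = \frac{-680 - 67}{4489} + 420922 = \frac{1}{4489} \left(-747\right) + 420922 = - \frac{747}{4489} + 420922 = \frac{1889518111}{4489}$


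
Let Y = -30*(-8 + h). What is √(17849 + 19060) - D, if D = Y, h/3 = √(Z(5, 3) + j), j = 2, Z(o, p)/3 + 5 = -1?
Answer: -240 + 3*√4101 + 360*I ≈ -47.883 + 360.0*I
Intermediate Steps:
Z(o, p) = -18 (Z(o, p) = -15 + 3*(-1) = -15 - 3 = -18)
h = 12*I (h = 3*√(-18 + 2) = 3*√(-16) = 3*(4*I) = 12*I ≈ 12.0*I)
Y = 240 - 360*I (Y = -30*(-8 + 12*I) = 240 - 360*I ≈ 240.0 - 360.0*I)
D = 240 - 360*I ≈ 240.0 - 360.0*I
√(17849 + 19060) - D = √(17849 + 19060) - (240 - 360*I) = √36909 + (-240 + 360*I) = 3*√4101 + (-240 + 360*I) = -240 + 3*√4101 + 360*I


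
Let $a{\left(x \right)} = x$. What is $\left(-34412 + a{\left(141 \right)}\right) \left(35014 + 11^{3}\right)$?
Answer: $-1245579495$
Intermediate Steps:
$\left(-34412 + a{\left(141 \right)}\right) \left(35014 + 11^{3}\right) = \left(-34412 + 141\right) \left(35014 + 11^{3}\right) = - 34271 \left(35014 + 1331\right) = \left(-34271\right) 36345 = -1245579495$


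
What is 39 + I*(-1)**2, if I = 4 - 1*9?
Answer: 34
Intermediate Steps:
I = -5 (I = 4 - 9 = -5)
39 + I*(-1)**2 = 39 - 5*(-1)**2 = 39 - 5*1 = 39 - 5 = 34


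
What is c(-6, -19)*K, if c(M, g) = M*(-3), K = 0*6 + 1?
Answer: 18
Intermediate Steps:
K = 1 (K = 0 + 1 = 1)
c(M, g) = -3*M
c(-6, -19)*K = -3*(-6)*1 = 18*1 = 18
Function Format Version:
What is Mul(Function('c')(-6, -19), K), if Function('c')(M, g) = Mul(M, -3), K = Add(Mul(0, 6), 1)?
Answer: 18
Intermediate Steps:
K = 1 (K = Add(0, 1) = 1)
Function('c')(M, g) = Mul(-3, M)
Mul(Function('c')(-6, -19), K) = Mul(Mul(-3, -6), 1) = Mul(18, 1) = 18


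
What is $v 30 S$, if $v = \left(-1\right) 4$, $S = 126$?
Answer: $-15120$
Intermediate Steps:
$v = -4$
$v 30 S = - 4 \cdot 30 \cdot 126 = \left(-4\right) 3780 = -15120$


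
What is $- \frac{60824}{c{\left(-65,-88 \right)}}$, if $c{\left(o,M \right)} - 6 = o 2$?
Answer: $\frac{15206}{31} \approx 490.52$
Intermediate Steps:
$c{\left(o,M \right)} = 6 + 2 o$ ($c{\left(o,M \right)} = 6 + o 2 = 6 + 2 o$)
$- \frac{60824}{c{\left(-65,-88 \right)}} = - \frac{60824}{6 + 2 \left(-65\right)} = - \frac{60824}{6 - 130} = - \frac{60824}{-124} = \left(-60824\right) \left(- \frac{1}{124}\right) = \frac{15206}{31}$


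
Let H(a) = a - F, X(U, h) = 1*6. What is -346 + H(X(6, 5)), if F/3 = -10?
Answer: -310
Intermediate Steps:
X(U, h) = 6
F = -30 (F = 3*(-10) = -30)
H(a) = 30 + a (H(a) = a - 1*(-30) = a + 30 = 30 + a)
-346 + H(X(6, 5)) = -346 + (30 + 6) = -346 + 36 = -310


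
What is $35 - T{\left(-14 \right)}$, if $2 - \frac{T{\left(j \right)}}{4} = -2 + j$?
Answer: $-37$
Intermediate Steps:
$T{\left(j \right)} = 16 - 4 j$ ($T{\left(j \right)} = 8 - 4 \left(-2 + j\right) = 8 - \left(-8 + 4 j\right) = 16 - 4 j$)
$35 - T{\left(-14 \right)} = 35 - \left(16 - -56\right) = 35 - \left(16 + 56\right) = 35 - 72 = -37$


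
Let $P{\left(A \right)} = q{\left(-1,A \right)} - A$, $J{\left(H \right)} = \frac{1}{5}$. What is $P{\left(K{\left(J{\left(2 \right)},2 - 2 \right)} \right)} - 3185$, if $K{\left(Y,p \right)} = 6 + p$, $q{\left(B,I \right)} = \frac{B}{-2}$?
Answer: $- \frac{6381}{2} \approx -3190.5$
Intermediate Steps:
$J{\left(H \right)} = \frac{1}{5}$
$q{\left(B,I \right)} = - \frac{B}{2}$ ($q{\left(B,I \right)} = B \left(- \frac{1}{2}\right) = - \frac{B}{2}$)
$P{\left(A \right)} = \frac{1}{2} - A$ ($P{\left(A \right)} = \left(- \frac{1}{2}\right) \left(-1\right) - A = \frac{1}{2} - A$)
$P{\left(K{\left(J{\left(2 \right)},2 - 2 \right)} \right)} - 3185 = \left(\frac{1}{2} - \left(6 + \left(2 - 2\right)\right)\right) - 3185 = \left(\frac{1}{2} - \left(6 + 0\right)\right) - 3185 = \left(\frac{1}{2} - 6\right) - 3185 = - \frac{11}{2} - 3185 = - \frac{6381}{2}$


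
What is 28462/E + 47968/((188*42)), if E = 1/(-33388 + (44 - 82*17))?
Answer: -975859681576/987 ≈ -9.8871e+8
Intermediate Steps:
E = -1/34738 (E = 1/(-33388 + (44 - 1394)) = 1/(-33388 - 1350) = 1/(-34738) = -1/34738 ≈ -2.8787e-5)
28462/E + 47968/((188*42)) = 28462/(-1/34738) + 47968/((188*42)) = 28462*(-34738) + 47968/7896 = -988712956 + 47968*(1/7896) = -988712956 + 5996/987 = -975859681576/987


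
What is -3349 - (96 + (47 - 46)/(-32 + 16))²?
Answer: -3213569/256 ≈ -12553.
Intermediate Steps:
-3349 - (96 + (47 - 46)/(-32 + 16))² = -3349 - (96 + 1/(-16))² = -3349 - (96 + 1*(-1/16))² = -3349 - (96 - 1/16)² = -3349 - (1535/16)² = -3349 - 1*2356225/256 = -3349 - 2356225/256 = -3213569/256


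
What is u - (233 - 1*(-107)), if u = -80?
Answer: -420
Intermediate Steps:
u - (233 - 1*(-107)) = -80 - (233 - 1*(-107)) = -80 - (233 + 107) = -80 - 1*340 = -80 - 340 = -420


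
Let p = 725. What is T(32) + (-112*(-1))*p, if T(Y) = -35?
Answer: 81165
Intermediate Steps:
T(32) + (-112*(-1))*p = -35 - 112*(-1)*725 = -35 + 112*725 = -35 + 81200 = 81165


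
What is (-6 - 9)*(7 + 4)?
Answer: -165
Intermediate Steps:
(-6 - 9)*(7 + 4) = -15*11 = -165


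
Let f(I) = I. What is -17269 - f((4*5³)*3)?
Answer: -18769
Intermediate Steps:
-17269 - f((4*5³)*3) = -17269 - 4*5³*3 = -17269 - 4*125*3 = -17269 - 500*3 = -17269 - 1*1500 = -17269 - 1500 = -18769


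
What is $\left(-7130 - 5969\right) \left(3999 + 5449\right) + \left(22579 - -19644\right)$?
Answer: $-123717129$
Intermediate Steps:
$\left(-7130 - 5969\right) \left(3999 + 5449\right) + \left(22579 - -19644\right) = \left(-13099\right) 9448 + \left(22579 + 19644\right) = -123759352 + 42223 = -123717129$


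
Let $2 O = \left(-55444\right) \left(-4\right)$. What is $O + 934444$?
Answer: $1045332$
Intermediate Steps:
$O = 110888$ ($O = \frac{\left(-55444\right) \left(-4\right)}{2} = \frac{1}{2} \cdot 221776 = 110888$)
$O + 934444 = 110888 + 934444 = 1045332$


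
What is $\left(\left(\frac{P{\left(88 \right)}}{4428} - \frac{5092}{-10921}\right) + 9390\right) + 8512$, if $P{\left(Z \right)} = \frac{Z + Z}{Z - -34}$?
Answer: $\frac{197050677340}{11006901} \approx 17902.0$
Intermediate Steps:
$P{\left(Z \right)} = \frac{2 Z}{34 + Z}$ ($P{\left(Z \right)} = \frac{2 Z}{Z + 34} = \frac{2 Z}{34 + Z}$)
$\left(\left(\frac{P{\left(88 \right)}}{4428} - \frac{5092}{-10921}\right) + 9390\right) + 8512 = \left(\left(\frac{2 \cdot 88 \frac{1}{34 + 88}}{4428} - \frac{5092}{-10921}\right) + 9390\right) + 8512 = \left(\left(2 \cdot 88 \cdot \frac{1}{122} \cdot \frac{1}{4428} - - \frac{76}{163}\right) + 9390\right) + 8512 = \left(\left(2 \cdot 88 \cdot \frac{1}{122} \cdot \frac{1}{4428} + \frac{76}{163}\right) + 9390\right) + 8512 = \left(\left(\frac{88}{61} \cdot \frac{1}{4428} + \frac{76}{163}\right) + 9390\right) + 8512 = \left(\left(\frac{22}{67527} + \frac{76}{163}\right) + 9390\right) + 8512 = \left(\frac{5135638}{11006901} + 9390\right) + 8512 = \frac{103359936028}{11006901} + 8512 = \frac{197050677340}{11006901}$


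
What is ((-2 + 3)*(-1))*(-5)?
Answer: 5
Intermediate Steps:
((-2 + 3)*(-1))*(-5) = (1*(-1))*(-5) = -1*(-5) = 5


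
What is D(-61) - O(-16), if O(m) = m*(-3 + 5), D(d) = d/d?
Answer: 33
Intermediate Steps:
D(d) = 1
O(m) = 2*m (O(m) = m*2 = 2*m)
D(-61) - O(-16) = 1 - 2*(-16) = 1 - 1*(-32) = 1 + 32 = 33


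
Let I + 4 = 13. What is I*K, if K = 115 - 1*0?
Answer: 1035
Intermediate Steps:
I = 9 (I = -4 + 13 = 9)
K = 115 (K = 115 + 0 = 115)
I*K = 9*115 = 1035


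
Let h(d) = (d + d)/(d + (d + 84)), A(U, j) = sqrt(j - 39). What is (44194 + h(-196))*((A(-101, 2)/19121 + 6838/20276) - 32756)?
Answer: -80719262578266/55759 + 486148*I*sqrt(37)/210331 ≈ -1.4476e+9 + 14.059*I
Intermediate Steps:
A(U, j) = sqrt(-39 + j)
h(d) = 2*d/(84 + 2*d) (h(d) = (2*d)/(d + (84 + d)) = (2*d)/(84 + 2*d) = 2*d/(84 + 2*d))
(44194 + h(-196))*((A(-101, 2)/19121 + 6838/20276) - 32756) = (44194 - 196/(42 - 196))*((sqrt(-39 + 2)/19121 + 6838/20276) - 32756) = (44194 - 196/(-154))*((sqrt(-37)*(1/19121) + 6838*(1/20276)) - 32756) = (44194 - 196*(-1/154))*(((I*sqrt(37))*(1/19121) + 3419/10138) - 32756) = (44194 + 14/11)*((I*sqrt(37)/19121 + 3419/10138) - 32756) = 486148*((3419/10138 + I*sqrt(37)/19121) - 32756)/11 = 486148*(-332076909/10138 + I*sqrt(37)/19121)/11 = -80719262578266/55759 + 486148*I*sqrt(37)/210331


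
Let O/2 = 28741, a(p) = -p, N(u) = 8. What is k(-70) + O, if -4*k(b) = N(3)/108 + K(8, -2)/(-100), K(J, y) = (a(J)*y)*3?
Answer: 77600837/1350 ≈ 57482.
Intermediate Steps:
K(J, y) = -3*J*y (K(J, y) = ((-J)*y)*3 = -J*y*3 = -3*J*y)
k(b) = 137/1350 (k(b) = -(8/108 - 3*8*(-2)/(-100))/4 = -(8*(1/108) + 48*(-1/100))/4 = -(2/27 - 12/25)/4 = -¼*(-274/675) = 137/1350)
O = 57482 (O = 2*28741 = 57482)
k(-70) + O = 137/1350 + 57482 = 77600837/1350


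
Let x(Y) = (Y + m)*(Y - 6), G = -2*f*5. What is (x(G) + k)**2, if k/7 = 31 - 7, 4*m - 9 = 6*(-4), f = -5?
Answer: 4853209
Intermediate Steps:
m = -15/4 (m = 9/4 + (6*(-4))/4 = 9/4 + (1/4)*(-24) = 9/4 - 6 = -15/4 ≈ -3.7500)
G = 50 (G = -2*(-5)*5 = 10*5 = 50)
k = 168 (k = 7*(31 - 7) = 7*24 = 168)
x(Y) = (-6 + Y)*(-15/4 + Y) (x(Y) = (Y - 15/4)*(Y - 6) = (-15/4 + Y)*(-6 + Y) = (-6 + Y)*(-15/4 + Y))
(x(G) + k)**2 = ((45/2 + 50**2 - 39/4*50) + 168)**2 = ((45/2 + 2500 - 975/2) + 168)**2 = (2035 + 168)**2 = 2203**2 = 4853209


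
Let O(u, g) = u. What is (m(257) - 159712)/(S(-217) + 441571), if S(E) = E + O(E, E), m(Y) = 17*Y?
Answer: -155343/441137 ≈ -0.35214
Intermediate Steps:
S(E) = 2*E (S(E) = E + E = 2*E)
(m(257) - 159712)/(S(-217) + 441571) = (17*257 - 159712)/(2*(-217) + 441571) = (4369 - 159712)/(-434 + 441571) = -155343/441137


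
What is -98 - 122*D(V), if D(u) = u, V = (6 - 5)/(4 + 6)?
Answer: -551/5 ≈ -110.20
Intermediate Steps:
V = 1/10 ≈ 0.10000
-98 - 122*D(V) = -98 - 122*1/10 = -98 - 61/5 = -551/5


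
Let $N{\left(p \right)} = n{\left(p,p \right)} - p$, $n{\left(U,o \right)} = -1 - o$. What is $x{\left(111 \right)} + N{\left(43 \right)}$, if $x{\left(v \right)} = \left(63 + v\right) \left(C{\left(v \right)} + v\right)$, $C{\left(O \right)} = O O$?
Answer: $2163081$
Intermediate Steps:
$C{\left(O \right)} = O^{2}$
$x{\left(v \right)} = \left(63 + v\right) \left(v + v^{2}\right)$ ($x{\left(v \right)} = \left(63 + v\right) \left(v^{2} + v\right) = \left(63 + v\right) \left(v + v^{2}\right)$)
$N{\left(p \right)} = -1 - 2 p$ ($N{\left(p \right)} = \left(-1 - p\right) - p = -1 - 2 p$)
$x{\left(111 \right)} + N{\left(43 \right)} = 111 \left(63 + 111^{2} + 64 \cdot 111\right) - 87 = 111 \left(63 + 12321 + 7104\right) - 87 = 111 \cdot 19488 - 87 = 2163168 - 87 = 2163081$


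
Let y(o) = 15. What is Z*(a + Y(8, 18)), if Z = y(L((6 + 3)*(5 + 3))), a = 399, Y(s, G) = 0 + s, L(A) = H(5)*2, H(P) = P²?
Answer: 6105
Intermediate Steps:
L(A) = 50 (L(A) = 5²*2 = 25*2 = 50)
Y(s, G) = s
Z = 15
Z*(a + Y(8, 18)) = 15*(399 + 8) = 15*407 = 6105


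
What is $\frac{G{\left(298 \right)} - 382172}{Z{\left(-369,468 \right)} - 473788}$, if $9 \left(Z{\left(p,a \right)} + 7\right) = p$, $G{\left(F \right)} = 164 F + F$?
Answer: $\frac{166501}{236918} \approx 0.70278$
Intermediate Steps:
$G{\left(F \right)} = 165 F$
$Z{\left(p,a \right)} = -7 + \frac{p}{9}$
$\frac{G{\left(298 \right)} - 382172}{Z{\left(-369,468 \right)} - 473788} = \frac{165 \cdot 298 - 382172}{\left(-7 + \frac{1}{9} \left(-369\right)\right) - 473788} = \frac{49170 - 382172}{\left(-7 - 41\right) - 473788} = - \frac{333002}{-48 - 473788} = - \frac{333002}{-473836} = \left(-333002\right) \left(- \frac{1}{473836}\right) = \frac{166501}{236918}$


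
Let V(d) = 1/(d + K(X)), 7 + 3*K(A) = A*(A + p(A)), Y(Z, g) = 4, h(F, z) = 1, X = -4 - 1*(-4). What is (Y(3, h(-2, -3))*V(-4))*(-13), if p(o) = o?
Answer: 156/19 ≈ 8.2105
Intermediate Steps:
X = 0 (X = -4 + 4 = 0)
K(A) = -7/3 + 2*A²/3 (K(A) = -7/3 + (A*(A + A))/3 = -7/3 + (A*(2*A))/3 = -7/3 + (2*A²)/3 = -7/3 + 2*A²/3)
V(d) = 1/(-7/3 + d) (V(d) = 1/(d + (-7/3 + (⅔)*0²)) = 1/(d + (-7/3 + (⅔)*0)) = 1/(d + (-7/3 + 0)) = 1/(d - 7/3) = 1/(-7/3 + d))
(Y(3, h(-2, -3))*V(-4))*(-13) = (4*(3/(-7 + 3*(-4))))*(-13) = (4*(3/(-7 - 12)))*(-13) = (4*(3/(-19)))*(-13) = (4*(3*(-1/19)))*(-13) = (4*(-3/19))*(-13) = -12/19*(-13) = 156/19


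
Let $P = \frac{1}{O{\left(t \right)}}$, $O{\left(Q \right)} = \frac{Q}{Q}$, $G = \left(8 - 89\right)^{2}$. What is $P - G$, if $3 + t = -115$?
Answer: $-6560$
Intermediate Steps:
$t = -118$ ($t = -3 - 115 = -118$)
$G = 6561$ ($G = \left(-81\right)^{2} = 6561$)
$O{\left(Q \right)} = 1$
$P = 1$ ($P = 1^{-1} = 1$)
$P - G = 1 - 6561 = -6560$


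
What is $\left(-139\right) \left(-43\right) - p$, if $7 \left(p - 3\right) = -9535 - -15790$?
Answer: $\frac{35563}{7} \approx 5080.4$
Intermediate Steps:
$p = \frac{6276}{7}$ ($p = 3 + \frac{-9535 - -15790}{7} = 3 + \frac{-9535 + 15790}{7} = 3 + \frac{1}{7} \cdot 6255 = 3 + \frac{6255}{7} = \frac{6276}{7} \approx 896.57$)
$\left(-139\right) \left(-43\right) - p = \left(-139\right) \left(-43\right) - \frac{6276}{7} = 5977 - \frac{6276}{7} = \frac{35563}{7}$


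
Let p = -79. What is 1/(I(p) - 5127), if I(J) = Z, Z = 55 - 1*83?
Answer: -1/5155 ≈ -0.00019399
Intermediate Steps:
Z = -28 (Z = 55 - 83 = -28)
I(J) = -28
1/(I(p) - 5127) = 1/(-28 - 5127) = 1/(-5155) = -1/5155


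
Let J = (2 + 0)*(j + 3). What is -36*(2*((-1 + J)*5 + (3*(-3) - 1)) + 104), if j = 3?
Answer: -6984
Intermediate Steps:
J = 12 (J = (2 + 0)*(3 + 3) = 2*6 = 12)
-36*(2*((-1 + J)*5 + (3*(-3) - 1)) + 104) = -36*(2*((-1 + 12)*5 + (3*(-3) - 1)) + 104) = -36*(2*(11*5 + (-9 - 1)) + 104) = -36*(2*(55 - 10) + 104) = -36*(2*45 + 104) = -36*(90 + 104) = -36*194 = -6984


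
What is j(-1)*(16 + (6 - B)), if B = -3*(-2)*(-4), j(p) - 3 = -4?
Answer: -46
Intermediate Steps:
j(p) = -1 (j(p) = 3 - 4 = -1)
B = -24 (B = 6*(-4) = -24)
j(-1)*(16 + (6 - B)) = -(16 + (6 - 1*(-24))) = -(16 + (6 + 24)) = -(16 + 30) = -1*46 = -46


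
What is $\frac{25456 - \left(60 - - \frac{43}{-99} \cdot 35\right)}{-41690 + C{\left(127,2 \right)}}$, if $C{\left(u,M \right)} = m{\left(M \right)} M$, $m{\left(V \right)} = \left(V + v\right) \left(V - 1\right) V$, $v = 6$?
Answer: $- \frac{2515709}{4124142} \approx -0.61$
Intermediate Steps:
$m{\left(V \right)} = V \left(-1 + V\right) \left(6 + V\right)$ ($m{\left(V \right)} = \left(V + 6\right) \left(V - 1\right) V = \left(6 + V\right) \left(-1 + V\right) V = \left(-1 + V\right) \left(6 + V\right) V = V \left(-1 + V\right) \left(6 + V\right)$)
$C{\left(u,M \right)} = M^{2} \left(-6 + M^{2} + 5 M\right)$ ($C{\left(u,M \right)} = M \left(-6 + M^{2} + 5 M\right) M = M^{2} \left(-6 + M^{2} + 5 M\right)$)
$\frac{25456 - \left(60 - - \frac{43}{-99} \cdot 35\right)}{-41690 + C{\left(127,2 \right)}} = \frac{25456 - \left(60 - - \frac{43}{-99} \cdot 35\right)}{-41690 + 2^{2} \left(-6 + 2^{2} + 5 \cdot 2\right)} = \frac{25456 - \left(60 - \left(-43\right) \left(- \frac{1}{99}\right) 35\right)}{-41690 + 4 \left(-6 + 4 + 10\right)} = \frac{25456 + \left(-60 + \frac{43}{99} \cdot 35\right)}{-41690 + 4 \cdot 8} = \frac{25456 + \left(-60 + \frac{1505}{99}\right)}{-41690 + 32} = \frac{25456 - \frac{4435}{99}}{-41658} = \frac{2515709}{99} \left(- \frac{1}{41658}\right) = - \frac{2515709}{4124142}$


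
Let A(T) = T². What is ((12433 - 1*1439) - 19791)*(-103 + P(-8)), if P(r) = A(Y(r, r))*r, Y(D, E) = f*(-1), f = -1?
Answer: 976467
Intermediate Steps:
Y(D, E) = 1 (Y(D, E) = -1*(-1) = 1)
P(r) = r (P(r) = 1²*r = 1*r = r)
((12433 - 1*1439) - 19791)*(-103 + P(-8)) = ((12433 - 1*1439) - 19791)*(-103 - 8) = ((12433 - 1439) - 19791)*(-111) = (10994 - 19791)*(-111) = -8797*(-111) = 976467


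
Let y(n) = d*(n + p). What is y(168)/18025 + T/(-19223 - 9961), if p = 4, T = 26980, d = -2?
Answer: -6530971/6921600 ≈ -0.94356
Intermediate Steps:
y(n) = -8 - 2*n (y(n) = -2*(n + 4) = -2*(4 + n) = -8 - 2*n)
y(168)/18025 + T/(-19223 - 9961) = (-8 - 2*168)/18025 + 26980/(-19223 - 9961) = (-8 - 336)*(1/18025) + 26980/(-29184) = -344*1/18025 + 26980*(-1/29184) = -344/18025 - 355/384 = -6530971/6921600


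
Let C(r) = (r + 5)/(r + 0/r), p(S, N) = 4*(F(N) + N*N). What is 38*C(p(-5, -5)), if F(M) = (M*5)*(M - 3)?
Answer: 3439/90 ≈ 38.211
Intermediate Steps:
F(M) = 5*M*(-3 + M) (F(M) = (5*M)*(-3 + M) = 5*M*(-3 + M))
p(S, N) = 4*N**2 + 20*N*(-3 + N) (p(S, N) = 4*(5*N*(-3 + N) + N*N) = 4*(5*N*(-3 + N) + N**2) = 4*(N**2 + 5*N*(-3 + N)) = 4*N**2 + 20*N*(-3 + N))
C(r) = (5 + r)/r (C(r) = (5 + r)/(r + 0) = (5 + r)/r)
38*C(p(-5, -5)) = 38*((5 + 12*(-5)*(-5 + 2*(-5)))/((12*(-5)*(-5 + 2*(-5))))) = 38*((5 + 12*(-5)*(-5 - 10))/((12*(-5)*(-5 - 10)))) = 38*((5 + 12*(-5)*(-15))/((12*(-5)*(-15)))) = 38*((5 + 900)/900) = 38*((1/900)*905) = 38*(181/180) = 3439/90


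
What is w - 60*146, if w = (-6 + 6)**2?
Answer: -8760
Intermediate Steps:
w = 0 (w = 0**2 = 0)
w - 60*146 = 0 - 60*146 = 0 - 8760 = -8760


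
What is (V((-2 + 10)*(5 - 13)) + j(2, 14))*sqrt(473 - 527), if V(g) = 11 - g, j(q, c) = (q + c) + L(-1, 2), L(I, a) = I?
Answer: 270*I*sqrt(6) ≈ 661.36*I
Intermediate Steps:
j(q, c) = -1 + c + q (j(q, c) = (q + c) - 1 = (c + q) - 1 = -1 + c + q)
(V((-2 + 10)*(5 - 13)) + j(2, 14))*sqrt(473 - 527) = ((11 - (-2 + 10)*(5 - 13)) + (-1 + 14 + 2))*sqrt(473 - 527) = ((11 - 8*(-8)) + 15)*sqrt(-54) = ((11 - 1*(-64)) + 15)*(3*I*sqrt(6)) = ((11 + 64) + 15)*(3*I*sqrt(6)) = (75 + 15)*(3*I*sqrt(6)) = 90*(3*I*sqrt(6)) = 270*I*sqrt(6)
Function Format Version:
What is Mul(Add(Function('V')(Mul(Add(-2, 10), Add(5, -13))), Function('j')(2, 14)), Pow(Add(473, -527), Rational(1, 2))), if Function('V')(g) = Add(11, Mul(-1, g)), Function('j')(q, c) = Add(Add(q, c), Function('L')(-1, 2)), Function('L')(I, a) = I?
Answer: Mul(270, I, Pow(6, Rational(1, 2))) ≈ Mul(661.36, I)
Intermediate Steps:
Function('j')(q, c) = Add(-1, c, q) (Function('j')(q, c) = Add(Add(q, c), -1) = Add(Add(c, q), -1) = Add(-1, c, q))
Mul(Add(Function('V')(Mul(Add(-2, 10), Add(5, -13))), Function('j')(2, 14)), Pow(Add(473, -527), Rational(1, 2))) = Mul(Add(Add(11, Mul(-1, Mul(Add(-2, 10), Add(5, -13)))), Add(-1, 14, 2)), Pow(Add(473, -527), Rational(1, 2))) = Mul(Add(Add(11, Mul(-1, Mul(8, -8))), 15), Pow(-54, Rational(1, 2))) = Mul(Add(Add(11, Mul(-1, -64)), 15), Mul(3, I, Pow(6, Rational(1, 2)))) = Mul(Add(Add(11, 64), 15), Mul(3, I, Pow(6, Rational(1, 2)))) = Mul(Add(75, 15), Mul(3, I, Pow(6, Rational(1, 2)))) = Mul(90, Mul(3, I, Pow(6, Rational(1, 2)))) = Mul(270, I, Pow(6, Rational(1, 2)))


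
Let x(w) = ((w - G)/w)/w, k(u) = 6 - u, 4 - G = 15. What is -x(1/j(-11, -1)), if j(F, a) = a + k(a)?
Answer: -402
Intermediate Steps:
G = -11 (G = 4 - 1*15 = 4 - 15 = -11)
j(F, a) = 6 (j(F, a) = a + (6 - a) = 6)
x(w) = (11 + w)/w**2 (x(w) = ((w - 1*(-11))/w)/w = ((w + 11)/w)/w = ((11 + w)/w)/w = (11 + w)/w**2)
-x(1/j(-11, -1)) = -(11 + 1/6)/(1/6)**2 = -(11 + 1/6)/6**(-2) = -36*67/6 = -1*402 = -402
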